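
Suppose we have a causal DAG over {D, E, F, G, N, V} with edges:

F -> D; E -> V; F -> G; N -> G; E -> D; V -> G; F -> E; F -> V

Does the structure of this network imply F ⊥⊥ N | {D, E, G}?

No — F and N are not d-separated given {D, E, G}.

We examine all 4 paths between F and N:
  1. F → G ← N — G:collider[open] ⇒ active
  2. F → D ← E → V → G ← N — D:collider[open]; E:fork[blocks]; V:chain[open]; G:collider[open] ⇒ blocked
  3. F → E → V → G ← N — E:chain[blocks]; V:chain[open]; G:collider[open] ⇒ blocked
  4. F → V → G ← N — V:chain[open]; G:collider[open] ⇒ active
Since the path F → G ← N is active, F and N are not d-separated given {D, E, G}.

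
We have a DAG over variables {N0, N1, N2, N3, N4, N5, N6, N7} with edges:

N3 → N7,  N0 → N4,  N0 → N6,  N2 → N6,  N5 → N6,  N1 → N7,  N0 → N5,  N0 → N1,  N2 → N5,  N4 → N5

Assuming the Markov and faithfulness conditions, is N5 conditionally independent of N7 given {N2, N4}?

No

4 paths connect N5 and N7; each must be blocked for d-separation to hold:
Path 1: N5 → N6 ← N0 → N1 → N7
  N6 is a collider here and neither N6 nor any of its descendants is conditioned on, so the collider stays closed — the path is blocked at N6.
Path 2: N5 ← N0 → N1 → N7
  N0 is a fork and N0 is not conditioned on; N1 is a chain and N1 is not conditioned on — no node blocks this path, so it is active.
Path 3: N5 ← N4 ← N0 → N1 → N7
  N4 is a chain here and N4 is conditioned on, so the path is blocked at N4.
Path 4: N5 ← N2 → N6 ← N0 → N1 → N7
  N2 is a fork here and N2 is conditioned on, so the path is blocked at N2.
At least one path is unblocked, so d-separation fails.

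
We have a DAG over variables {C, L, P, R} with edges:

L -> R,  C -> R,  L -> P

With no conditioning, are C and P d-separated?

Yes — C and P are d-separated given ∅.

There is one path between C and P:
Path 1: C → R ← L → P
  R is a collider here and neither R nor any of its descendants is conditioned on, so the collider stays closed — the path is blocked at R.
All paths are blocked; C ⊥ P | ∅ holds.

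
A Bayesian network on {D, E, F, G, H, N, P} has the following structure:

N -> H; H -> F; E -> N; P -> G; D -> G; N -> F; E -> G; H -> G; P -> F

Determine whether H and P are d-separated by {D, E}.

Yes

6 paths connect H and P; each must be blocked for d-separation to hold:
Path 1: H ← N ← E → G ← P
  E is a fork here and E is conditioned on, so the path is blocked at E.
Path 2: H ← N → F ← P
  F is a collider here and neither F nor any of its descendants is conditioned on, so the collider stays closed — the path is blocked at F.
Path 3: H → F ← N ← E → G ← P
  F is a collider here and neither F nor any of its descendants is conditioned on, so the collider stays closed — the path is blocked at F.
Path 4: H → F ← P
  F is a collider here and neither F nor any of its descendants is conditioned on, so the collider stays closed — the path is blocked at F.
Path 5: H → G ← E → N → F ← P
  G is a collider here and neither G nor any of its descendants is conditioned on, so the collider stays closed — the path is blocked at G.
Path 6: H → G ← P
  G is a collider here and neither G nor any of its descendants is conditioned on, so the collider stays closed — the path is blocked at G.
Every path is blocked, so H and P are d-separated given {D, E}.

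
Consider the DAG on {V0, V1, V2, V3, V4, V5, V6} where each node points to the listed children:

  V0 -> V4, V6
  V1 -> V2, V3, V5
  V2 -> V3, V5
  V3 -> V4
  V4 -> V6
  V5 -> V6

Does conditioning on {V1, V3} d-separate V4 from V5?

Yes

6 paths connect V4 and V5; each must be blocked for d-separation to hold:
Path 1: V4 ← V3 ← V2 → V5
  V3 is a chain here and V3 is conditioned on, so the path is blocked at V3.
Path 2: V4 ← V3 ← V2 ← V1 → V5
  V3 is a chain here and V3 is conditioned on, so the path is blocked at V3.
Path 3: V4 ← V3 ← V1 → V2 → V5
  V3 is a chain here and V3 is conditioned on, so the path is blocked at V3.
Path 4: V4 ← V3 ← V1 → V5
  V3 is a chain here and V3 is conditioned on, so the path is blocked at V3.
Path 5: V4 → V6 ← V5
  V6 is a collider here and neither V6 nor any of its descendants is conditioned on, so the collider stays closed — the path is blocked at V6.
Path 6: V4 ← V0 → V6 ← V5
  V6 is a collider here and neither V6 nor any of its descendants is conditioned on, so the collider stays closed — the path is blocked at V6.
All paths are blocked; V4 ⊥ V5 | {V1, V3} holds.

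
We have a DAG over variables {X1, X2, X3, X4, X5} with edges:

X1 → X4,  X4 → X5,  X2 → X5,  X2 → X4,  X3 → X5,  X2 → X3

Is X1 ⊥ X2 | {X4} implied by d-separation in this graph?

There are 3 undirected paths between X1 and X2; checking each against the conditioning set {X4}:
Path 1: X1 → X4 → X5 ← X3 ← X2
  X4 is a chain here and X4 is conditioned on, so the path is blocked at X4.
Path 2: X1 → X4 → X5 ← X2
  X4 is a chain here and X4 is conditioned on, so the path is blocked at X4.
Path 3: X1 → X4 ← X2
  X4 is a collider and X4 is conditioned on, which opens it — no node blocks this path, so it is active.
Because an active path exists, X1 and X2 are not d-separated.

No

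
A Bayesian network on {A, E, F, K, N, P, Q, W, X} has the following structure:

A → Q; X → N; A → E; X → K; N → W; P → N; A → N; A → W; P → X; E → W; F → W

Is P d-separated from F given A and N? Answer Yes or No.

We examine all 6 paths between P and F:
Path 1: P → X → N ← A → E → W ← F
  A is a fork here and A is conditioned on, so the path is blocked at A.
Path 2: P → X → N ← A → W ← F
  A is a fork here and A is conditioned on, so the path is blocked at A.
Path 3: P → X → N → W ← F
  N is a chain here and N is conditioned on, so the path is blocked at N.
Path 4: P → N ← A → E → W ← F
  A is a fork here and A is conditioned on, so the path is blocked at A.
Path 5: P → N ← A → W ← F
  A is a fork here and A is conditioned on, so the path is blocked at A.
Path 6: P → N → W ← F
  N is a chain here and N is conditioned on, so the path is blocked at N.
Since every path is blocked, d-separation holds.

Yes — P and F are d-separated given {A, N}.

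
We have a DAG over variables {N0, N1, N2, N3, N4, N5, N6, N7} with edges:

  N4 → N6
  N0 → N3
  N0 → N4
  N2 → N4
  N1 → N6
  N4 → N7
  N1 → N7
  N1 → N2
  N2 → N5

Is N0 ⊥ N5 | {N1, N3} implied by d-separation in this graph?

Enumerating the 3 paths from N0 to N5 and testing each for blocking by {N1, N3}:
Path 1: N0 → N4 → N6 ← N1 → N2 → N5
  N6 is a collider here and neither N6 nor any of its descendants is conditioned on, so the collider stays closed — the path is blocked at N6.
Path 2: N0 → N4 ← N2 → N5
  N4 is a collider here and neither N4 nor any of its descendants is conditioned on, so the collider stays closed — the path is blocked at N4.
Path 3: N0 → N4 → N7 ← N1 → N2 → N5
  N7 is a collider here and neither N7 nor any of its descendants is conditioned on, so the collider stays closed — the path is blocked at N7.
Every path is blocked, so N0 and N5 are d-separated given {N1, N3}.

Yes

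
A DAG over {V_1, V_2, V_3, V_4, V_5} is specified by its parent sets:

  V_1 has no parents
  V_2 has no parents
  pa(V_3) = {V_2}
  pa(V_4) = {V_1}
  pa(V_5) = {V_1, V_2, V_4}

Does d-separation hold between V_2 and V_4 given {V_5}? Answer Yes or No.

No — V_2 and V_4 are not d-separated given {V_5}.

We examine all 2 paths between V_2 and V_4:
Path 1: V_2 → V_5 ← V_1 → V_4
  V_5 is a collider and V_5 is conditioned on, which opens it; V_1 is a fork and V_1 is not conditioned on — no node blocks this path, so it is active.
Path 2: V_2 → V_5 ← V_4
  V_5 is a collider and V_5 is conditioned on, which opens it — no node blocks this path, so it is active.
At least one path is unblocked, so d-separation fails.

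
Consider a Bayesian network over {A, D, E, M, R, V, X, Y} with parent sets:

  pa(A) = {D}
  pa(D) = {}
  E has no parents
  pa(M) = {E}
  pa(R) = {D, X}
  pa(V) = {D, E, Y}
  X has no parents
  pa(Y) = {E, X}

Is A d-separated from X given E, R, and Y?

Enumerating the 3 paths from A to X and testing each for blocking by {E, R, Y}:
Path 1: A ← D → R ← X
  D is a fork and D is not conditioned on; R is a collider and R is conditioned on, which opens it — no node blocks this path, so it is active.
Path 2: A ← D → V ← Y ← X
  V is a collider here and neither V nor any of its descendants is conditioned on, so the collider stays closed — the path is blocked at V.
Path 3: A ← D → V ← E → Y ← X
  V is a collider here and neither V nor any of its descendants is conditioned on, so the collider stays closed — the path is blocked at V.
Because an active path exists, A and X are not d-separated.

No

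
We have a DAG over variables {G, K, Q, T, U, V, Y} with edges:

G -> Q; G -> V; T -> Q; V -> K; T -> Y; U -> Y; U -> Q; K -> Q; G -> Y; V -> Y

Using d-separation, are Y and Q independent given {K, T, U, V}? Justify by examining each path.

No

There are 6 undirected paths between Y and Q; checking each against the conditioning set {K, T, U, V}:
Path 1: Y ← U → Q
  U is a fork here and U is conditioned on, so the path is blocked at U.
Path 2: Y ← G → V → K → Q
  V is a chain here and V is conditioned on, so the path is blocked at V.
Path 3: Y ← G → Q
  G is a fork and G is not conditioned on — no node blocks this path, so it is active.
Path 4: Y ← V ← G → Q
  V is a chain here and V is conditioned on, so the path is blocked at V.
Path 5: Y ← V → K → Q
  V is a fork here and V is conditioned on, so the path is blocked at V.
Path 6: Y ← T → Q
  T is a fork here and T is conditioned on, so the path is blocked at T.
At least one path is unblocked, so d-separation fails.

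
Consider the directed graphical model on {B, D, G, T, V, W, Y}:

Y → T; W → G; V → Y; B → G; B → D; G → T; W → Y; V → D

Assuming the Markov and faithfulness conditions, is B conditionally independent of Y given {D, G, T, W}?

There are 3 undirected paths between B and Y; checking each against the conditioning set {D, G, T, W}:
  1. B → D ← V → Y — D:collider[open]; V:fork[open] ⇒ active
  2. B → G ← W → Y — G:collider[open]; W:fork[blocks] ⇒ blocked
  3. B → G → T ← Y — G:chain[blocks]; T:collider[open] ⇒ blocked
Because an active path exists, B and Y are not d-separated.

No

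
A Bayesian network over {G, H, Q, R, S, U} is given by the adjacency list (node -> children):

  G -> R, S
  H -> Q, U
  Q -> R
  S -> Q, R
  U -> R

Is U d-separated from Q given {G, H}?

4 paths connect U and Q; each must be blocked for d-separation to hold:
Path 1: U → R ← S → Q
  R is a collider here and neither R nor any of its descendants is conditioned on, so the collider stays closed — the path is blocked at R.
Path 2: U → R ← G → S → Q
  R is a collider here and neither R nor any of its descendants is conditioned on, so the collider stays closed — the path is blocked at R.
Path 3: U → R ← Q
  R is a collider here and neither R nor any of its descendants is conditioned on, so the collider stays closed — the path is blocked at R.
Path 4: U ← H → Q
  H is a fork here and H is conditioned on, so the path is blocked at H.
Every path is blocked, so U and Q are d-separated given {G, H}.

Yes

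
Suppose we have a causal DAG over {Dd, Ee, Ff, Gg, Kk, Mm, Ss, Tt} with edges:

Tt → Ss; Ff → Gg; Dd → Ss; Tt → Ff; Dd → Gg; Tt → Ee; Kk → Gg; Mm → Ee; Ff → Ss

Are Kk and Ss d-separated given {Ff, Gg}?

There are 3 undirected paths between Kk and Ss; checking each against the conditioning set {Ff, Gg}:
  1. Kk → Gg ← Dd → Ss — Gg:collider[open]; Dd:fork[open] ⇒ active
  2. Kk → Gg ← Ff ← Tt → Ss — Gg:collider[open]; Ff:chain[blocks]; Tt:fork[open] ⇒ blocked
  3. Kk → Gg ← Ff → Ss — Gg:collider[open]; Ff:fork[blocks] ⇒ blocked
Since the path Kk → Gg ← Dd → Ss is active, Kk and Ss are not d-separated given {Ff, Gg}.

No — Kk and Ss are not d-separated given {Ff, Gg}.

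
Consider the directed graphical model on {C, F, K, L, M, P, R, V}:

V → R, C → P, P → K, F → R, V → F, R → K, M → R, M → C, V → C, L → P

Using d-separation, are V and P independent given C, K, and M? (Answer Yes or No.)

No

Enumerating the 6 paths from V to P and testing each for blocking by {C, K, M}:
Path 1: V → F → R → K ← P
  F is a chain and F is not conditioned on; R is a chain and R is not conditioned on; K is a collider and K is conditioned on, which opens it — no node blocks this path, so it is active.
Path 2: V → F → R ← M → C → P
  M is a fork here and M is conditioned on, so the path is blocked at M.
Path 3: V → R → K ← P
  R is a chain and R is not conditioned on; K is a collider and K is conditioned on, which opens it — no node blocks this path, so it is active.
Path 4: V → R ← M → C → P
  M is a fork here and M is conditioned on, so the path is blocked at M.
Path 5: V → C → P
  C is a chain here and C is conditioned on, so the path is blocked at C.
Path 6: V → C ← M → R → K ← P
  M is a fork here and M is conditioned on, so the path is blocked at M.
Because an active path exists, V and P are not d-separated.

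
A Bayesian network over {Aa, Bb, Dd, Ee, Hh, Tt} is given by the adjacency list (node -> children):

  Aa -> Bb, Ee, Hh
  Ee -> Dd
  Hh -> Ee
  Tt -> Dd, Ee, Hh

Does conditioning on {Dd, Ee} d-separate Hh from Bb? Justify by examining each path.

Enumerating the 4 paths from Hh to Bb and testing each for blocking by {Dd, Ee}:
Path 1: Hh ← Aa → Bb
  Aa is a fork and Aa is not conditioned on — no node blocks this path, so it is active.
Path 2: Hh ← Tt → Ee ← Aa → Bb
  Tt is a fork and Tt is not conditioned on; Ee is a collider and Ee is conditioned on, which opens it; Aa is a fork and Aa is not conditioned on — no node blocks this path, so it is active.
Path 3: Hh ← Tt → Dd ← Ee ← Aa → Bb
  Ee is a chain here and Ee is conditioned on, so the path is blocked at Ee.
Path 4: Hh → Ee ← Aa → Bb
  Ee is a collider and Ee is conditioned on, which opens it; Aa is a fork and Aa is not conditioned on — no node blocks this path, so it is active.
At least one path is unblocked, so d-separation fails.

No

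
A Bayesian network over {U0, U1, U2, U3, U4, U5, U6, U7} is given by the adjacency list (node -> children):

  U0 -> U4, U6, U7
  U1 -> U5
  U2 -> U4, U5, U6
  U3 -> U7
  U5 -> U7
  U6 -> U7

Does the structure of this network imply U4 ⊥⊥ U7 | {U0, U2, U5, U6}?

Yes — U4 and U7 are d-separated given {U0, U2, U5, U6}.

We examine all 6 paths between U4 and U7:
Path 1: U4 ← U2 → U5 → U7
  U2 is a fork here and U2 is conditioned on, so the path is blocked at U2.
Path 2: U4 ← U2 → U6 → U7
  U2 is a fork here and U2 is conditioned on, so the path is blocked at U2.
Path 3: U4 ← U2 → U6 ← U0 → U7
  U2 is a fork here and U2 is conditioned on, so the path is blocked at U2.
Path 4: U4 ← U0 → U7
  U0 is a fork here and U0 is conditioned on, so the path is blocked at U0.
Path 5: U4 ← U0 → U6 → U7
  U0 is a fork here and U0 is conditioned on, so the path is blocked at U0.
Path 6: U4 ← U0 → U6 ← U2 → U5 → U7
  U0 is a fork here and U0 is conditioned on, so the path is blocked at U0.
Since every path is blocked, d-separation holds.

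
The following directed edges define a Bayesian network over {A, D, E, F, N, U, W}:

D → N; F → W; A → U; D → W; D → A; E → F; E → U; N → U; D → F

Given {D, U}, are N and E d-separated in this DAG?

6 paths connect N and E; each must be blocked for d-separation to hold:
Path 1: N → U ← E
  U is a collider and U is conditioned on, which opens it — no node blocks this path, so it is active.
Path 2: N → U ← A ← D → F ← E
  D is a fork here and D is conditioned on, so the path is blocked at D.
Path 3: N → U ← A ← D → W ← F ← E
  D is a fork here and D is conditioned on, so the path is blocked at D.
Path 4: N ← D → A → U ← E
  D is a fork here and D is conditioned on, so the path is blocked at D.
Path 5: N ← D → F ← E
  D is a fork here and D is conditioned on, so the path is blocked at D.
Path 6: N ← D → W ← F ← E
  D is a fork here and D is conditioned on, so the path is blocked at D.
Because an active path exists, N and E are not d-separated.

No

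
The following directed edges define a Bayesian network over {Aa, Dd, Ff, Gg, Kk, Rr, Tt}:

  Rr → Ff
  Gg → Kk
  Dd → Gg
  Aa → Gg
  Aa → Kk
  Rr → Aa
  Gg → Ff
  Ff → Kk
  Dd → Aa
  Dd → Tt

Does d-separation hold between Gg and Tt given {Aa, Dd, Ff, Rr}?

There are 6 undirected paths between Gg and Tt; checking each against the conditioning set {Aa, Dd, Ff, Rr}:
  1. Gg ← Aa ← Dd → Tt — Aa:chain[blocks]; Dd:fork[blocks] ⇒ blocked
  2. Gg → Ff ← Rr → Aa ← Dd → Tt — Ff:collider[open]; Rr:fork[blocks]; Aa:collider[open]; Dd:fork[blocks] ⇒ blocked
  3. Gg → Ff → Kk ← Aa ← Dd → Tt — Ff:chain[blocks]; Kk:collider[blocks]; Aa:chain[blocks]; Dd:fork[blocks] ⇒ blocked
  4. Gg → Kk ← Aa ← Dd → Tt — Kk:collider[blocks]; Aa:chain[blocks]; Dd:fork[blocks] ⇒ blocked
  5. Gg → Kk ← Ff ← Rr → Aa ← Dd → Tt — Kk:collider[blocks]; Ff:chain[blocks]; Rr:fork[blocks]; Aa:collider[open]; Dd:fork[blocks] ⇒ blocked
  6. Gg ← Dd → Tt — Dd:fork[blocks] ⇒ blocked
All paths are blocked; Gg ⊥ Tt | {Aa, Dd, Ff, Rr} holds.

Yes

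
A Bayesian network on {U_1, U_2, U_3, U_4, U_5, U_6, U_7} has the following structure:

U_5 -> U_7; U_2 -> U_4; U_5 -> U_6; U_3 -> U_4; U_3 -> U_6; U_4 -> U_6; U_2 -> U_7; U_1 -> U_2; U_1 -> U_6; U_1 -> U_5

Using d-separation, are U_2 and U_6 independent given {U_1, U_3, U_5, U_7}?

We examine all 6 paths between U_2 and U_6:
Path 1: U_2 → U_7 ← U_5 → U_6
  U_5 is a fork here and U_5 is conditioned on, so the path is blocked at U_5.
Path 2: U_2 → U_7 ← U_5 ← U_1 → U_6
  U_5 is a chain here and U_5 is conditioned on, so the path is blocked at U_5.
Path 3: U_2 → U_4 → U_6
  U_4 is a chain and U_4 is not conditioned on — no node blocks this path, so it is active.
Path 4: U_2 → U_4 ← U_3 → U_6
  U_4 is a collider here and neither U_4 nor any of its descendants is conditioned on, so the collider stays closed — the path is blocked at U_4.
Path 5: U_2 ← U_1 → U_6
  U_1 is a fork here and U_1 is conditioned on, so the path is blocked at U_1.
Path 6: U_2 ← U_1 → U_5 → U_6
  U_1 is a fork here and U_1 is conditioned on, so the path is blocked at U_1.
Since the path U_2 → U_4 → U_6 is active, U_2 and U_6 are not d-separated given {U_1, U_3, U_5, U_7}.

No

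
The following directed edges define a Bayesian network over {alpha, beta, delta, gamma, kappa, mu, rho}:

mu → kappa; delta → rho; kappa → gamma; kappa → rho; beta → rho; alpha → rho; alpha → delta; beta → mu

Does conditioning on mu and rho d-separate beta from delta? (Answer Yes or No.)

No

We examine all 4 paths between beta and delta:
  1. beta → rho ← delta — rho:collider[open] ⇒ active
  2. beta → rho ← alpha → delta — rho:collider[open]; alpha:fork[open] ⇒ active
  3. beta → mu → kappa → rho ← delta — mu:chain[blocks]; kappa:chain[open]; rho:collider[open] ⇒ blocked
  4. beta → mu → kappa → rho ← alpha → delta — mu:chain[blocks]; kappa:chain[open]; rho:collider[open]; alpha:fork[open] ⇒ blocked
Since the path beta → rho ← delta is active, beta and delta are not d-separated given {mu, rho}.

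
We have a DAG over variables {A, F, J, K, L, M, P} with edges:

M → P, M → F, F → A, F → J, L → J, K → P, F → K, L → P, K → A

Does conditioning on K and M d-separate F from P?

4 paths connect F and P; each must be blocked for d-separation to hold:
Path 1: F → K → P
  K is a chain here and K is conditioned on, so the path is blocked at K.
Path 2: F → J ← L → P
  J is a collider here and neither J nor any of its descendants is conditioned on, so the collider stays closed — the path is blocked at J.
Path 3: F ← M → P
  M is a fork here and M is conditioned on, so the path is blocked at M.
Path 4: F → A ← K → P
  A is a collider here and neither A nor any of its descendants is conditioned on, so the collider stays closed — the path is blocked at A.
Every path is blocked, so F and P are d-separated given {K, M}.

Yes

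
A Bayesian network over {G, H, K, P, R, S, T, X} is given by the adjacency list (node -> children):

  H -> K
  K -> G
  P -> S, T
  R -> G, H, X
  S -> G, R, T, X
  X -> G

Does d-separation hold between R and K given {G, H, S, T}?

We examine all 6 paths between R and K:
Path 1: R → X → G ← K
  X is a chain and X is not conditioned on; G is a collider and G is conditioned on, which opens it — no node blocks this path, so it is active.
Path 2: R → X ← S → G ← K
  S is a fork here and S is conditioned on, so the path is blocked at S.
Path 3: R → G ← K
  G is a collider and G is conditioned on, which opens it — no node blocks this path, so it is active.
Path 4: R ← S → X → G ← K
  S is a fork here and S is conditioned on, so the path is blocked at S.
Path 5: R ← S → G ← K
  S is a fork here and S is conditioned on, so the path is blocked at S.
Path 6: R → H → K
  H is a chain here and H is conditioned on, so the path is blocked at H.
At least one path is unblocked, so d-separation fails.

No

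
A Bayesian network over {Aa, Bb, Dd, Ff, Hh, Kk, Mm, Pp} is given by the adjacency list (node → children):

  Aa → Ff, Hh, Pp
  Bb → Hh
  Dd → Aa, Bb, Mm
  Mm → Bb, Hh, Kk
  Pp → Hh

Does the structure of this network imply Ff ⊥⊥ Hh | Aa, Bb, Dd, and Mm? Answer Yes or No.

Enumerating the 6 paths from Ff to Hh and testing each for blocking by {Aa, Bb, Dd, Mm}:
Path 1: Ff ← Aa → Pp → Hh
  Aa is a fork here and Aa is conditioned on, so the path is blocked at Aa.
Path 2: Ff ← Aa ← Dd → Bb → Hh
  Aa is a chain here and Aa is conditioned on, so the path is blocked at Aa.
Path 3: Ff ← Aa ← Dd → Bb ← Mm → Hh
  Aa is a chain here and Aa is conditioned on, so the path is blocked at Aa.
Path 4: Ff ← Aa ← Dd → Mm → Bb → Hh
  Aa is a chain here and Aa is conditioned on, so the path is blocked at Aa.
Path 5: Ff ← Aa ← Dd → Mm → Hh
  Aa is a chain here and Aa is conditioned on, so the path is blocked at Aa.
Path 6: Ff ← Aa → Hh
  Aa is a fork here and Aa is conditioned on, so the path is blocked at Aa.
Since every path is blocked, d-separation holds.

Yes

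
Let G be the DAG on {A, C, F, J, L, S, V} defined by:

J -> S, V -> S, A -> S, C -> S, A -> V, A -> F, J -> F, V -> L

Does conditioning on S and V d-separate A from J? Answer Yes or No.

No

Enumerating the 3 paths from A to J and testing each for blocking by {S, V}:
  1. A → F ← J — F:collider[blocks] ⇒ blocked
  2. A → S ← J — S:collider[open] ⇒ active
  3. A → V → S ← J — V:chain[blocks]; S:collider[open] ⇒ blocked
Since the path A → S ← J is active, A and J are not d-separated given {S, V}.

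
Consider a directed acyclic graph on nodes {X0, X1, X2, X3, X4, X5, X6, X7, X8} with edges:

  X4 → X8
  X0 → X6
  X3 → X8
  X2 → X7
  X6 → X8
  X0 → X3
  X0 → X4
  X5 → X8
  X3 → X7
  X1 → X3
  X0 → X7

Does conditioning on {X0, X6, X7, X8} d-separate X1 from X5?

No — X1 and X5 are not d-separated given {X0, X6, X7, X8}.

There are 5 undirected paths between X1 and X5; checking each against the conditioning set {X0, X6, X7, X8}:
Path 1: X1 → X3 → X7 ← X0 → X6 → X8 ← X5
  X0 is a fork here and X0 is conditioned on, so the path is blocked at X0.
Path 2: X1 → X3 → X7 ← X0 → X4 → X8 ← X5
  X0 is a fork here and X0 is conditioned on, so the path is blocked at X0.
Path 3: X1 → X3 ← X0 → X6 → X8 ← X5
  X0 is a fork here and X0 is conditioned on, so the path is blocked at X0.
Path 4: X1 → X3 ← X0 → X4 → X8 ← X5
  X0 is a fork here and X0 is conditioned on, so the path is blocked at X0.
Path 5: X1 → X3 → X8 ← X5
  X3 is a chain and X3 is not conditioned on; X8 is a collider and X8 is conditioned on, which opens it — no node blocks this path, so it is active.
At least one path is unblocked, so d-separation fails.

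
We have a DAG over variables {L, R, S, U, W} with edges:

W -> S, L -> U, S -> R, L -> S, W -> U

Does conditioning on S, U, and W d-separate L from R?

Yes — L and R are d-separated given {S, U, W}.

We examine all 2 paths between L and R:
Path 1: L → U ← W → S → R
  W is a fork here and W is conditioned on, so the path is blocked at W.
Path 2: L → S → R
  S is a chain here and S is conditioned on, so the path is blocked at S.
Since every path is blocked, d-separation holds.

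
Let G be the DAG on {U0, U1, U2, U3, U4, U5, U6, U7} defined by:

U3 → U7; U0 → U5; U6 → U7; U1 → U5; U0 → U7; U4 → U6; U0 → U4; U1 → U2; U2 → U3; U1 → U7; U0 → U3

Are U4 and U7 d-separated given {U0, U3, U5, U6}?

Yes

6 paths connect U4 and U7; each must be blocked for d-separation to hold:
Path 1: U4 ← U0 → U7
  U0 is a fork here and U0 is conditioned on, so the path is blocked at U0.
Path 2: U4 ← U0 → U5 ← U1 → U7
  U0 is a fork here and U0 is conditioned on, so the path is blocked at U0.
Path 3: U4 ← U0 → U5 ← U1 → U2 → U3 → U7
  U0 is a fork here and U0 is conditioned on, so the path is blocked at U0.
Path 4: U4 ← U0 → U3 → U7
  U0 is a fork here and U0 is conditioned on, so the path is blocked at U0.
Path 5: U4 ← U0 → U3 ← U2 ← U1 → U7
  U0 is a fork here and U0 is conditioned on, so the path is blocked at U0.
Path 6: U4 → U6 → U7
  U6 is a chain here and U6 is conditioned on, so the path is blocked at U6.
All paths are blocked; U4 ⊥ U7 | {U0, U3, U5, U6} holds.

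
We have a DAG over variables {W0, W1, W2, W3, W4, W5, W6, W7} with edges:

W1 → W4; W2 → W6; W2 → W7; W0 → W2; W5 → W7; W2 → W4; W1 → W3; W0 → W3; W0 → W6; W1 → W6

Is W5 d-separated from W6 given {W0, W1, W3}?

Yes

Enumerating the 5 paths from W5 to W6 and testing each for blocking by {W0, W1, W3}:
  1. W5 → W7 ← W2 ← W0 → W6 — W7:collider[blocks]; W2:chain[open]; W0:fork[blocks] ⇒ blocked
  2. W5 → W7 ← W2 ← W0 → W3 ← W1 → W6 — W7:collider[blocks]; W2:chain[open]; W0:fork[blocks]; W3:collider[open]; W1:fork[blocks] ⇒ blocked
  3. W5 → W7 ← W2 → W4 ← W1 → W6 — W7:collider[blocks]; W2:fork[open]; W4:collider[blocks]; W1:fork[blocks] ⇒ blocked
  4. W5 → W7 ← W2 → W4 ← W1 → W3 ← W0 → W6 — W7:collider[blocks]; W2:fork[open]; W4:collider[blocks]; W1:fork[blocks]; W3:collider[open]; W0:fork[blocks] ⇒ blocked
  5. W5 → W7 ← W2 → W6 — W7:collider[blocks]; W2:fork[open] ⇒ blocked
Every path is blocked, so W5 and W6 are d-separated given {W0, W1, W3}.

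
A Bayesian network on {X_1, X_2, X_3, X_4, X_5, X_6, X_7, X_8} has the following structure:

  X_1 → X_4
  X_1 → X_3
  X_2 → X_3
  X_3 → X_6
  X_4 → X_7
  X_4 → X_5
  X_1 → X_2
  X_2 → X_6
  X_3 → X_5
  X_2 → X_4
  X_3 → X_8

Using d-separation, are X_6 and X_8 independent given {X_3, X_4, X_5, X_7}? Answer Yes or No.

Yes — X_6 and X_8 are d-separated given {X_3, X_4, X_5, X_7}.

We examine all 6 paths between X_6 and X_8:
Path 1: X_6 ← X_3 → X_8
  X_3 is a fork here and X_3 is conditioned on, so the path is blocked at X_3.
Path 2: X_6 ← X_2 → X_3 → X_8
  X_3 is a chain here and X_3 is conditioned on, so the path is blocked at X_3.
Path 3: X_6 ← X_2 ← X_1 → X_3 → X_8
  X_3 is a chain here and X_3 is conditioned on, so the path is blocked at X_3.
Path 4: X_6 ← X_2 ← X_1 → X_4 → X_5 ← X_3 → X_8
  X_4 is a chain here and X_4 is conditioned on, so the path is blocked at X_4.
Path 5: X_6 ← X_2 → X_4 ← X_1 → X_3 → X_8
  X_3 is a chain here and X_3 is conditioned on, so the path is blocked at X_3.
Path 6: X_6 ← X_2 → X_4 → X_5 ← X_3 → X_8
  X_4 is a chain here and X_4 is conditioned on, so the path is blocked at X_4.
Since every path is blocked, d-separation holds.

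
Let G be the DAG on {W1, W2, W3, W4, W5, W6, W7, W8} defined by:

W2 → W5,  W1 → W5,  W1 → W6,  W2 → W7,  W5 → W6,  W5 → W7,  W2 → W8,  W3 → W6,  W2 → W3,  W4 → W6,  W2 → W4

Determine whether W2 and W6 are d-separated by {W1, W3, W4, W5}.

Yes

We examine all 6 paths between W2 and W6:
Path 1: W2 → W3 → W6
  W3 is a chain here and W3 is conditioned on, so the path is blocked at W3.
Path 2: W2 → W4 → W6
  W4 is a chain here and W4 is conditioned on, so the path is blocked at W4.
Path 3: W2 → W5 ← W1 → W6
  W1 is a fork here and W1 is conditioned on, so the path is blocked at W1.
Path 4: W2 → W5 → W6
  W5 is a chain here and W5 is conditioned on, so the path is blocked at W5.
Path 5: W2 → W7 ← W5 ← W1 → W6
  W7 is a collider here and neither W7 nor any of its descendants is conditioned on, so the collider stays closed — the path is blocked at W7.
Path 6: W2 → W7 ← W5 → W6
  W7 is a collider here and neither W7 nor any of its descendants is conditioned on, so the collider stays closed — the path is blocked at W7.
Every path is blocked, so W2 and W6 are d-separated given {W1, W3, W4, W5}.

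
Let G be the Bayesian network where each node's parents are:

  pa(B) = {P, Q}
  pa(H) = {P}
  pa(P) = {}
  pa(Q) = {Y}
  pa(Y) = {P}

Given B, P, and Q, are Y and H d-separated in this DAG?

We examine all 2 paths between Y and H:
Path 1: Y → Q → B ← P → H
  Q is a chain here and Q is conditioned on, so the path is blocked at Q.
Path 2: Y ← P → H
  P is a fork here and P is conditioned on, so the path is blocked at P.
All paths are blocked; Y ⊥ H | {B, P, Q} holds.

Yes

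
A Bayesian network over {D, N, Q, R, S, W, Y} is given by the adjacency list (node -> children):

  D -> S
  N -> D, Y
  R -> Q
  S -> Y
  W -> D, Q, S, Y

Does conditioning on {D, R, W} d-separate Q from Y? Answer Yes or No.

We examine all 5 paths between Q and Y:
Path 1: Q ← W → S ← D ← N → Y
  W is a fork here and W is conditioned on, so the path is blocked at W.
Path 2: Q ← W → S → Y
  W is a fork here and W is conditioned on, so the path is blocked at W.
Path 3: Q ← W → D → S → Y
  W is a fork here and W is conditioned on, so the path is blocked at W.
Path 4: Q ← W → D ← N → Y
  W is a fork here and W is conditioned on, so the path is blocked at W.
Path 5: Q ← W → Y
  W is a fork here and W is conditioned on, so the path is blocked at W.
Every path is blocked, so Q and Y are d-separated given {D, R, W}.

Yes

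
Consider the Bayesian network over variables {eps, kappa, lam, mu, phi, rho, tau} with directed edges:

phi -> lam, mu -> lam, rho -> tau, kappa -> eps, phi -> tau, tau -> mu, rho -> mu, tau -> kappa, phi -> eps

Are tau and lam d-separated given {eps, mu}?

4 paths connect tau and lam; each must be blocked for d-separation to hold:
Path 1: tau → mu → lam
  mu is a chain here and mu is conditioned on, so the path is blocked at mu.
Path 2: tau ← rho → mu → lam
  mu is a chain here and mu is conditioned on, so the path is blocked at mu.
Path 3: tau ← phi → lam
  phi is a fork and phi is not conditioned on — no node blocks this path, so it is active.
Path 4: tau → kappa → eps ← phi → lam
  kappa is a chain and kappa is not conditioned on; eps is a collider and eps is conditioned on, which opens it; phi is a fork and phi is not conditioned on — no node blocks this path, so it is active.
Because an active path exists, tau and lam are not d-separated.

No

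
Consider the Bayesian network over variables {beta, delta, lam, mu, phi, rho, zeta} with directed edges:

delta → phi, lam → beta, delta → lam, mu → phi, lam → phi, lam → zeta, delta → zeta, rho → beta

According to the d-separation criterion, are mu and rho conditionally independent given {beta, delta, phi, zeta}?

Enumerating the 3 paths from mu to rho and testing each for blocking by {beta, delta, phi, zeta}:
  1. mu → phi ← delta → zeta ← lam → beta ← rho — phi:collider[open]; delta:fork[blocks]; zeta:collider[open]; lam:fork[open]; beta:collider[open] ⇒ blocked
  2. mu → phi ← delta → lam → beta ← rho — phi:collider[open]; delta:fork[blocks]; lam:chain[open]; beta:collider[open] ⇒ blocked
  3. mu → phi ← lam → beta ← rho — phi:collider[open]; lam:fork[open]; beta:collider[open] ⇒ active
Since the path mu → phi ← lam → beta ← rho is active, mu and rho are not d-separated given {beta, delta, phi, zeta}.

No — mu and rho are not d-separated given {beta, delta, phi, zeta}.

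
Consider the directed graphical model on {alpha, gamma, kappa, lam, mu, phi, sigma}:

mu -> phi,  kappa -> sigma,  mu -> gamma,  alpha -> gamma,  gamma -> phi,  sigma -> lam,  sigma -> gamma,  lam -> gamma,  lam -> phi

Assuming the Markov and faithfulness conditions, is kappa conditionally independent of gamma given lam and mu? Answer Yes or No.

There are 4 undirected paths between kappa and gamma; checking each against the conditioning set {lam, mu}:
Path 1: kappa → sigma → lam → phi ← mu → gamma
  lam is a chain here and lam is conditioned on, so the path is blocked at lam.
Path 2: kappa → sigma → lam → phi ← gamma
  lam is a chain here and lam is conditioned on, so the path is blocked at lam.
Path 3: kappa → sigma → lam → gamma
  lam is a chain here and lam is conditioned on, so the path is blocked at lam.
Path 4: kappa → sigma → gamma
  sigma is a chain and sigma is not conditioned on — no node blocks this path, so it is active.
At least one path is unblocked, so d-separation fails.

No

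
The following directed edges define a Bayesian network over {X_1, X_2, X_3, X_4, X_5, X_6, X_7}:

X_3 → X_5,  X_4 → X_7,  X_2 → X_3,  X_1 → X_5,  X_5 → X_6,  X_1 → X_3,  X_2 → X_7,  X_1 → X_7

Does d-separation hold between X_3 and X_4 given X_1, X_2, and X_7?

Yes

Enumerating the 3 paths from X_3 to X_4 and testing each for blocking by {X_1, X_2, X_7}:
Path 1: X_3 ← X_1 → X_7 ← X_4
  X_1 is a fork here and X_1 is conditioned on, so the path is blocked at X_1.
Path 2: X_3 → X_5 ← X_1 → X_7 ← X_4
  X_5 is a collider here and neither X_5 nor any of its descendants is conditioned on, so the collider stays closed — the path is blocked at X_5.
Path 3: X_3 ← X_2 → X_7 ← X_4
  X_2 is a fork here and X_2 is conditioned on, so the path is blocked at X_2.
Since every path is blocked, d-separation holds.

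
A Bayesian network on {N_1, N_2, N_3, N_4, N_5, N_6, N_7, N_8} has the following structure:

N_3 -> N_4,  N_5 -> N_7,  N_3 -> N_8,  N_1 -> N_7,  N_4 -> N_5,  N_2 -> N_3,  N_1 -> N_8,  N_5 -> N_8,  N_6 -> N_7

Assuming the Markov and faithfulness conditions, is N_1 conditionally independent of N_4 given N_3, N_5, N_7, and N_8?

Enumerating the 4 paths from N_1 to N_4 and testing each for blocking by {N_3, N_5, N_7, N_8}:
Path 1: N_1 → N_7 ← N_5 → N_8 ← N_3 → N_4
  N_5 is a fork here and N_5 is conditioned on, so the path is blocked at N_5.
Path 2: N_1 → N_7 ← N_5 ← N_4
  N_5 is a chain here and N_5 is conditioned on, so the path is blocked at N_5.
Path 3: N_1 → N_8 ← N_5 ← N_4
  N_5 is a chain here and N_5 is conditioned on, so the path is blocked at N_5.
Path 4: N_1 → N_8 ← N_3 → N_4
  N_3 is a fork here and N_3 is conditioned on, so the path is blocked at N_3.
Every path is blocked, so N_1 and N_4 are d-separated given {N_3, N_5, N_7, N_8}.

Yes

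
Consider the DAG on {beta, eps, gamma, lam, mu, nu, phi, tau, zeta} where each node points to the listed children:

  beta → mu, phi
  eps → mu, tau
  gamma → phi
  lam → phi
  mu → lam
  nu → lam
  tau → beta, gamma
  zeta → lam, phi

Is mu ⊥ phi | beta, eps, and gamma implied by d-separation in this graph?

No — mu and phi are not d-separated given {beta, eps, gamma}.

6 paths connect mu and phi; each must be blocked for d-separation to hold:
Path 1: mu → lam → phi
  lam is a chain and lam is not conditioned on — no node blocks this path, so it is active.
Path 2: mu → lam ← zeta → phi
  lam is a collider here and neither lam nor any of its descendants is conditioned on, so the collider stays closed — the path is blocked at lam.
Path 3: mu ← beta ← tau → gamma → phi
  beta is a chain here and beta is conditioned on, so the path is blocked at beta.
Path 4: mu ← beta → phi
  beta is a fork here and beta is conditioned on, so the path is blocked at beta.
Path 5: mu ← eps → tau → gamma → phi
  eps is a fork here and eps is conditioned on, so the path is blocked at eps.
Path 6: mu ← eps → tau → beta → phi
  eps is a fork here and eps is conditioned on, so the path is blocked at eps.
At least one path is unblocked, so d-separation fails.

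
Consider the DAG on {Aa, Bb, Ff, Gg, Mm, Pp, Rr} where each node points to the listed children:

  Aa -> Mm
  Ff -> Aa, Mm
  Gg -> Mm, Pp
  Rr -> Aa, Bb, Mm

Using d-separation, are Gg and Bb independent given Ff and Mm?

No

3 paths connect Gg and Bb; each must be blocked for d-separation to hold:
Path 1: Gg → Mm ← Aa ← Rr → Bb
  Mm is a collider and Mm is conditioned on, which opens it; Aa is a chain and Aa is not conditioned on; Rr is a fork and Rr is not conditioned on — no node blocks this path, so it is active.
Path 2: Gg → Mm ← Ff → Aa ← Rr → Bb
  Ff is a fork here and Ff is conditioned on, so the path is blocked at Ff.
Path 3: Gg → Mm ← Rr → Bb
  Mm is a collider and Mm is conditioned on, which opens it; Rr is a fork and Rr is not conditioned on — no node blocks this path, so it is active.
Since the path Gg → Mm ← Aa ← Rr → Bb is active, Gg and Bb are not d-separated given {Ff, Mm}.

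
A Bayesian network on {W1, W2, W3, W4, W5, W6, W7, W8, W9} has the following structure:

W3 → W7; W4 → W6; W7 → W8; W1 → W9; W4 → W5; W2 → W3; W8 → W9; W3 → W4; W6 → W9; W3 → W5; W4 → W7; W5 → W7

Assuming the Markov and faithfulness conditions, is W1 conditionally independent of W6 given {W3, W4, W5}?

Enumerating the 6 paths from W1 to W6 and testing each for blocking by {W3, W4, W5}:
  1. W1 → W9 ← W8 ← W7 ← W4 → W6 — W9:collider[blocks]; W8:chain[open]; W7:chain[open]; W4:fork[blocks] ⇒ blocked
  2. W1 → W9 ← W8 ← W7 ← W3 → W4 → W6 — W9:collider[blocks]; W8:chain[open]; W7:chain[open]; W3:fork[blocks]; W4:chain[blocks] ⇒ blocked
  3. W1 → W9 ← W8 ← W7 ← W3 → W5 ← W4 → W6 — W9:collider[blocks]; W8:chain[open]; W7:chain[open]; W3:fork[blocks]; W5:collider[open]; W4:fork[blocks] ⇒ blocked
  4. W1 → W9 ← W8 ← W7 ← W5 ← W4 → W6 — W9:collider[blocks]; W8:chain[open]; W7:chain[open]; W5:chain[blocks]; W4:fork[blocks] ⇒ blocked
  5. W1 → W9 ← W8 ← W7 ← W5 ← W3 → W4 → W6 — W9:collider[blocks]; W8:chain[open]; W7:chain[open]; W5:chain[blocks]; W3:fork[blocks]; W4:chain[blocks] ⇒ blocked
  6. W1 → W9 ← W6 — W9:collider[blocks] ⇒ blocked
All paths are blocked; W1 ⊥ W6 | {W3, W4, W5} holds.

Yes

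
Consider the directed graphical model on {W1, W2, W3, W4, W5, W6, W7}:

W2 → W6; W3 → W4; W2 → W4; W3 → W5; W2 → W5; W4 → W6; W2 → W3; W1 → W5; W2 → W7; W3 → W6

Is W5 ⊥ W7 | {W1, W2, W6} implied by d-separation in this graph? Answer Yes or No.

Yes

Enumerating the 6 paths from W5 to W7 and testing each for blocking by {W1, W2, W6}:
  1. W5 ← W2 → W7 — W2:fork[blocks] ⇒ blocked
  2. W5 ← W3 ← W2 → W7 — W3:chain[open]; W2:fork[blocks] ⇒ blocked
  3. W5 ← W3 → W6 ← W2 → W7 — W3:fork[open]; W6:collider[open]; W2:fork[blocks] ⇒ blocked
  4. W5 ← W3 → W6 ← W4 ← W2 → W7 — W3:fork[open]; W6:collider[open]; W4:chain[open]; W2:fork[blocks] ⇒ blocked
  5. W5 ← W3 → W4 ← W2 → W7 — W3:fork[open]; W4:collider[open]; W2:fork[blocks] ⇒ blocked
  6. W5 ← W3 → W4 → W6 ← W2 → W7 — W3:fork[open]; W4:chain[open]; W6:collider[open]; W2:fork[blocks] ⇒ blocked
Every path is blocked, so W5 and W7 are d-separated given {W1, W2, W6}.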